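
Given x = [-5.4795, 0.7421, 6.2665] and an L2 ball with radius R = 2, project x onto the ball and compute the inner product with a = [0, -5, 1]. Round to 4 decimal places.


Step 1: Compute ||x|| (intermediates to 6 decimals).
||x|| = sqrt((-5.4795)^2 + 0.7421^2 + 6.2665^2) = 8.357311
Step 2: Project.
Since ||x|| > R, scale = R/||x|| = 2/8.357311 = 0.239311, proj(x) = scale * x
proj(x) = [-1.311305, 0.177593, 1.499642]
Step 3: Dot product.
a^T * proj(x) = 0*(-1.311305) - 5*0.177593 + 1*1.499642 = 0.6117


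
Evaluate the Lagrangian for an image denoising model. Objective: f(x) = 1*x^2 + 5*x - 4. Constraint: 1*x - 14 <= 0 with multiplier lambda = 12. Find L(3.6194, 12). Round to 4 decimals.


Step 1: Evaluate f(x).
f(3.6194) = 1*3.6194^2 + 5*3.6194 - 4 = 27.1971
Step 2: Evaluate g(x).
g(3.6194) = 1*3.6194 - 14 = -10.3806
Step 3: Compute Lagrangian.
L = 27.1971 + 12*-10.3806 = -97.3701


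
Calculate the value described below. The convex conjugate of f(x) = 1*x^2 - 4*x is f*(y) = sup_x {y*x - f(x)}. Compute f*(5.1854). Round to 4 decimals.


f*(y) = sup_x {y*x - a*x^2 - b*x} = sup_x {(y-b)*x - a*x^2}
FOC: (y - b) - 2a*x = 0 => x* = (y - b)/(2a)
x* = (5.1854 + 4)/(2*1) = 4.5927
f*(5.1854) = (y-b)^2/(4a) = (5.1854 + 4)^2/(4*1)
= 84.3716/4 = 21.0929


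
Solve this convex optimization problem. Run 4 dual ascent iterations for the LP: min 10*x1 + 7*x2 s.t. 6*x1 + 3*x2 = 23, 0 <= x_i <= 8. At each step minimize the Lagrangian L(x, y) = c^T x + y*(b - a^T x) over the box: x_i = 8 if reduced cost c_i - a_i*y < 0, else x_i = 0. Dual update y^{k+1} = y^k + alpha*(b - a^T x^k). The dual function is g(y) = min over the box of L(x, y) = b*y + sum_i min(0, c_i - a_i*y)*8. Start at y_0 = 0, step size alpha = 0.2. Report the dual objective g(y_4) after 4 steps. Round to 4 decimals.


Dual ascent for LP: min 10*x1 + 7*x2, 6*x1 + 3*x2 = 23, 0 <= x_i <= 8
Step 1: y^k = 0.0, reduced costs: (10.0, 7.0)
  x^k = (0.0, 0.0), subgradient = b - a^T x = 23.0
  y^{k+1} = 0.0 + 0.2*23.0 = 4.6
Step 2: y^k = 4.6, reduced costs: (-17.6, -6.8)
  x^k = (8.0, 8.0), subgradient = b - a^T x = -49.0
  y^{k+1} = 4.6 + 0.2*-49.0 = -5.2
Step 3: y^k = -5.2, reduced costs: (41.2, 22.6)
  x^k = (0.0, 0.0), subgradient = b - a^T x = 23.0
  y^{k+1} = -5.2 + 0.2*23.0 = -0.6
Step 4: y^k = -0.6, reduced costs: (13.6, 8.8)
  x^k = (0.0, 0.0), subgradient = b - a^T x = 23.0
  y^{k+1} = -0.6 + 0.2*23.0 = 4.0
Dual objective at y_4 = 4.0: reduced costs (-14.0, -5.0), box minimizer x = (8.0, 8.0)
g(y_4) = b*y + (c1 - a1*y)*x1 + (c2 - a2*y)*x2 = 23*4.0 + (-14.0)*8.0 + (-5.0)*8.0 = 92.0 - 112.0 - 40.0 = -60.0


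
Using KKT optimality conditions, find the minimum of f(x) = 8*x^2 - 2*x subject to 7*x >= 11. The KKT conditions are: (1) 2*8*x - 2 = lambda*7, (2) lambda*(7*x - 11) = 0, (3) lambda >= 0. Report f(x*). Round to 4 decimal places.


Step 1: Try lambda = 0 (constraint inactive).
x_unc = 2/(2*8) = 0.125
Check: 7*0.125 = 0.875 < 11 -- violated!
Step 2: Constraint must be active: 7*x = 11
x* = 11/7 = 1.5714 (rounded; the exact value 11/7 is used below)
lambda = (2*8*(11/7) - 2)/7 = 3.3061
Step 3: Compute optimal value.
f(x*) = 8*(11/7)^2 - 2*(11/7) = 16.6122


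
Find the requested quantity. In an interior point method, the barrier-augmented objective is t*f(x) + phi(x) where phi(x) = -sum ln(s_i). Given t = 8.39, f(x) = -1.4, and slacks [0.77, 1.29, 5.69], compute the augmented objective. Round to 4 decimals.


Step 1: Compute log-barrier.
ln values: [-0.2614, 0.2546, 1.7387]
phi = -(-0.2614 + 0.2546 + 1.7387) = -1.732
Step 2: Compute augmented objective.
t*f(x) = 8.39*-1.4 = -11.746
Total = -11.746 - 1.732 = -13.478


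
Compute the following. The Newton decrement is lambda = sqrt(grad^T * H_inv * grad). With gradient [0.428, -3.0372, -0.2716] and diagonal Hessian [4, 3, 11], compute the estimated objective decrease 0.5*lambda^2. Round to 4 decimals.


Step 1: H is diagonal, so H^(-1) * g = [0.107, -1.0124, -0.0247].
Step 2: g^T H^(-1) g = sum_i g_i^2 / H_ii
  = (0.428)^2/4 + (-3.0372)^2/3 + (-0.2716)^2/11
  = 0.0458 + 3.0749 + 0.0067 = 3.1274
Step 3: Objective decrease = 0.5 * g^T H^(-1) g = 1.5637


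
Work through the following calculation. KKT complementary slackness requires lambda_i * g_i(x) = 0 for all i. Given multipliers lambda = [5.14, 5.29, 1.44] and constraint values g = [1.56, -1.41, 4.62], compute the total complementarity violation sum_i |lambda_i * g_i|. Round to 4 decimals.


KKT complementary slackness check:
lambda_1 * g_1 = 5.14 * 1.56 = 8.0184
lambda_2 * g_2 = 5.29 * -1.41 = -7.4589
lambda_3 * g_3 = 1.44 * 4.62 = 6.6528
Total violation = 8.0184 + 7.4589 + 6.6528 = 22.1301


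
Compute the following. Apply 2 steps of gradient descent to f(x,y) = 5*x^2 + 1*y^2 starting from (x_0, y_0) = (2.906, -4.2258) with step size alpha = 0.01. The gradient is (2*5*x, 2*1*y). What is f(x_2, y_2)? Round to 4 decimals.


Gradient descent on f(x,y) = 5*x^2 + 1*y^2.
Starting point: (2.906, -4.2258), alpha = 0.01
Step 1: grad_x = 2*5*2.906 = 29.06, grad_y = 2*1*-4.2258 = -8.4516
  x_1 = 2.906 - 0.01*29.06 = 2.6154
  y_1 = -4.2258 - 0.01*-8.4516 = -4.1413
Step 2: grad_x = 2*5*2.6154 = 26.154, grad_y = 2*1*-4.1413 = -8.2826
  x_2 = 2.6154 - 0.01*26.154 = 2.3539
  y_2 = -4.1413 - 0.01*-8.2826 = -4.0585
f(2.3539, -4.0585) = 5*2.3539^2 + 1*(-4.0585)^2 = 44.1744


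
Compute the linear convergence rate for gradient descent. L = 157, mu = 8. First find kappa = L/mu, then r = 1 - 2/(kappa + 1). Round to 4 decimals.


Step 1: Compute the condition number.
kappa = L/mu = 157/8 = 19.625
Step 2: Compute the convergence rate.
r = 1 - 2/(kappa + 1) = 1 - 2*mu/(L + mu) = (L - mu)/(L + mu) = 149/165 = 0.903


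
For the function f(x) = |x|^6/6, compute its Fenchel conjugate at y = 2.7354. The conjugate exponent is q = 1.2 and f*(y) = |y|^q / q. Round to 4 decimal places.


The conjugate exponent q satisfies 1/p + 1/q = 1.
p = 6, so q = 6/(6 - 1) = 1.2
|y|^q = 2.7354^1.2 = 3.3452
f*(2.7354) = 3.3452 / 1.2 = 2.7877


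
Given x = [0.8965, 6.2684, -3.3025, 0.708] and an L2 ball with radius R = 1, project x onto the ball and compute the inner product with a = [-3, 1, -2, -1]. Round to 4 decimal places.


Step 1: Compute ||x|| (intermediates to 6 decimals).
||x|| = sqrt(0.8965^2 + 6.2684^2 + (-3.3025)^2 + 0.708^2) = 7.176651
Step 2: Project.
Since ||x|| > R, scale = R/||x|| = 1/7.176651 = 0.139341, proj(x) = scale * x
proj(x) = [0.124919, 0.873445, -0.460174, 0.098653]
Step 3: Dot product.
a^T * proj(x) = -3*0.124919 + 1*0.873445 - 2*(-0.460174) - 1*0.098653 = 1.3204


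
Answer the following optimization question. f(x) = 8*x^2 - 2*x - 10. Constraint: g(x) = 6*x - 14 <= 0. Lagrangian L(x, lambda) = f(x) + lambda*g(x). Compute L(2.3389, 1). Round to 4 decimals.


Step 1: Evaluate f(x).
f(2.3389) = 8*2.3389^2 - 2*2.3389 - 10 = 29.0858
Step 2: Evaluate g(x).
g(2.3389) = 6*2.3389 - 14 = 0.0334
Step 3: Compute Lagrangian.
L = 29.0858 + 1*0.0334 = 29.1192


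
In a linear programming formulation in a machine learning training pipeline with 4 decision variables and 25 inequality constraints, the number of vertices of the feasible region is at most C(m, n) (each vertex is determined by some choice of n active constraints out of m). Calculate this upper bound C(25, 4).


Each vertex corresponds to some choice of n active constraints out of m, so the number of vertices is at most C(m, n) = m! / (n!(m-n)!).
m = 25, n = 4
Numerator: 25 * 24 * 23 * 22
Denominator: 4! = 24
C(25, 4) = 12650


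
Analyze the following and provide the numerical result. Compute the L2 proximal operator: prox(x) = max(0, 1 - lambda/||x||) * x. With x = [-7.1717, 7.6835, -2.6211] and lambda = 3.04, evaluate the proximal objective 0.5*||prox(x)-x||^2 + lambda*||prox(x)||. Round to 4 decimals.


Step 1: Compute ||x||.
||x|| = 10.8323
Step 2: Compute scaling factor.
scale = max(0, 1 - 3.04/10.8323) = 0.7194
Step 3: prox(x) = [-5.159, 5.5272, -1.8855]
||prox(x)|| = 7.7923
Step 4: Proximal objective.
0.5*||prox-x||^2 = 4.6208
lambda*||prox|| = 23.6886
Total = 28.3095


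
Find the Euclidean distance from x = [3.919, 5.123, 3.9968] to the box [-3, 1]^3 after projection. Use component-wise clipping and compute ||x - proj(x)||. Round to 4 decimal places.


Project each component onto [-3, 1].
clip(3.919) = 1.0, clip(5.123) = 1.0, clip(3.9968) = 1.0
Projection = [1.0, 1.0, 1.0]
Squared diffs: [8.5206, 16.9991, 8.9808]
Distance = sqrt(34.5005) = 5.8737


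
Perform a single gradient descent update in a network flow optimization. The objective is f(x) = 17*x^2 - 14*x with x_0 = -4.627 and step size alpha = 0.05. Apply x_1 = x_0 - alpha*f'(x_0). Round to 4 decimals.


We compute the gradient at x_0 and apply the update.
f'(x) = 34*x - 14
f'(-4.627) = 34*-4.627 - 14 = -171.318
x_1 = -4.627 - 0.05*-171.318 = 3.9389


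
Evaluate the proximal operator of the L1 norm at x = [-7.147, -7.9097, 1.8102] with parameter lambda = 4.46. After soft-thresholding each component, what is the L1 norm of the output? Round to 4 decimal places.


Soft-thresholding with lambda = 4.46:
prox(-7.147) = sign(-7.147)*max(|-7.147| - 4.46, 0) = -2.687
prox(-7.9097) = sign(-7.9097)*max(|-7.9097| - 4.46, 0) = -3.4497
prox(1.8102) = sign(1.8102)*max(|1.8102| - 4.46, 0) = 0.0
prox(x) = [-2.687, -3.4497, 0.0]
||prox(x)||_1 = 2.687 + 3.4497 + 0.0 = 6.1367


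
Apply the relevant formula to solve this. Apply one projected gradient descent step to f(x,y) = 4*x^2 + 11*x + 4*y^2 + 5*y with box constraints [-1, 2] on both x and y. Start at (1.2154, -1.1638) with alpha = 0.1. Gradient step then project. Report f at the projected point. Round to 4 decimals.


Step 1: Compute gradient at (1.2154, -1.1638).
grad_x = 2*4*1.2154 + 11 = 20.7232
grad_y = 2*4*-1.1638 + 5 = -4.3104
Step 2: Gradient step.
x_raw = 1.2154 - 0.1*20.7232 = -0.8569
y_raw = -1.1638 - 0.1*-4.3104 = -0.7328
Step 3: Project onto [-1, 2].
x_proj = clip(-0.8569) = -0.8569
y_proj = clip(-0.7328) = -0.7328
Step 4: Evaluate f.
f(-0.8569, -0.7328) = -8.0049


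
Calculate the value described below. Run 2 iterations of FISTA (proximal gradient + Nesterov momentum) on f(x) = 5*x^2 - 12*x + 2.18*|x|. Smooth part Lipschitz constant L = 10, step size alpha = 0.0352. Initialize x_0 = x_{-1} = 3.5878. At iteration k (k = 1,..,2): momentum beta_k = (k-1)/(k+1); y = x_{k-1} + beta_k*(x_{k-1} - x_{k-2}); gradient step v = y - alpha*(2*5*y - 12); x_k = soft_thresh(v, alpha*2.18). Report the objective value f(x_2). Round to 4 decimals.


FISTA on f(x) = 5*x^2 - 12*x + 2.18*|x|
L = 10, alpha = 0.0352
Iteration 1: beta = 0.0, y = 3.5878 + 0.0*(3.5878 - 3.5878) = 3.5878
  grad(y) = 23.878, v = y - alpha*grad = 2.7473
  prox(v) = soft_thresh(2.7473, 0.0767) = 2.6706
Iteration 2: beta = 0.3333, y = 2.6706 + 0.3333*(2.6706 - 3.5878) = 2.3648
  grad(y) = 11.6481, v = y - alpha*grad = 1.9548
  prox(v) = soft_thresh(1.9548, 0.0767) = 1.8781
f(x_2) = 5*1.8781^2 - 12*1.8781 + 2.18*|1.8781| = -0.807


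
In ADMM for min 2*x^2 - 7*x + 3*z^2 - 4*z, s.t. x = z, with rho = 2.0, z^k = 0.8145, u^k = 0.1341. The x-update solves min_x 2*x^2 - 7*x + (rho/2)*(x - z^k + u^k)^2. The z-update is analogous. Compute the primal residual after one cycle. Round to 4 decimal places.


ADMM iteration with rho = 2.0, z^k = 0.8145, u^k = 0.1341
Step 1: x-update.
Minimize 2*x^2 - 7*x + (2.0/2)*(x - 0.8145 + 0.1341)^2
FOC: (2*2 + 2.0)*x = 7 + 2.0*(0.8145 - 0.1341)
x^{k+1} = 1.3935
Step 2: z-update.
Minimize 3*z^2 - 4*z + (2.0/2)*(1.3935 - z + 0.1341)^2
FOC: (2*3 + 2.0)*z = 4 + 2.0*(1.3935 + 0.1341)
z^{k+1} = 0.8819
Step 3: u-update.
u^{k+1} = 0.1341 + 1.3935 - 0.8819 = 0.6457
Step 4: Primal residual = |1.3935 - 0.8819| = 0.5116


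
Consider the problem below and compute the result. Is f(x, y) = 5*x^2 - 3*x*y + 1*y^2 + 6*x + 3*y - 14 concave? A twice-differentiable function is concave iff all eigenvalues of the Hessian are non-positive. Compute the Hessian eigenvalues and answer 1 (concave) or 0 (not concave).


The Hessian of f(x,y) = 5*x^2 - 3*x*y + 1*y^2 + 6*x + 3*y - 14 is:
H = [[10, -3], [-3, 2]]
Trace = 10 + 2 = 12
Determinant = 10*2 - (-3)^2 = 11
Discriminant = (12)^2 - 4*11 = 100.0
Eigenvalues: lambda_1 = 1.0, lambda_2 = 11.0
The function is not concave.

0


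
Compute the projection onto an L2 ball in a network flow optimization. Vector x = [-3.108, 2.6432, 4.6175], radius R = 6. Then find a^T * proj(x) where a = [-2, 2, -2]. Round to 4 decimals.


Step 1: Compute ||x|| (intermediates to 6 decimals).
||x|| = sqrt((-3.108)^2 + 2.6432^2 + 4.6175^2) = 6.161775
Step 2: Project.
Since ||x|| > R, scale = R/||x|| = 6/6.161775 = 0.973745, proj(x) = scale * x
proj(x) = [-3.026399, 2.573803, 4.496268]
Step 3: Dot product.
a^T * proj(x) = -2*(-3.026399) + 2*2.573803 - 2*4.496268 = 2.2079


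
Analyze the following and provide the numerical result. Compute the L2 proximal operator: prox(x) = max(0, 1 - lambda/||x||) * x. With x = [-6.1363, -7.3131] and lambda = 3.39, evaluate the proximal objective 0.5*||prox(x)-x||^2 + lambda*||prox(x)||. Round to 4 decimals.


Step 1: Compute ||x||.
||x|| = 9.5465
Step 2: Compute scaling factor.
scale = max(0, 1 - 3.39/9.5465) = 0.6449
Step 3: prox(x) = [-3.9573, -4.7162]
||prox(x)|| = 6.1565
Step 4: Proximal objective.
0.5*||prox-x||^2 = 5.7461
lambda*||prox|| = 20.8705
Total = 26.6166


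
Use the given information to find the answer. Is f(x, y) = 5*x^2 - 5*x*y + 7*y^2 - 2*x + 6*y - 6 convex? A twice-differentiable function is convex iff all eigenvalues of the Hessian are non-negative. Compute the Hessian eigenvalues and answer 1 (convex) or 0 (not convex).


The Hessian of f(x,y) = 5*x^2 - 5*x*y + 7*y^2 - 2*x + 6*y - 6 is:
H = [[10, -5], [-5, 14]]
Trace = 10 + 14 = 24
Determinant = 10*14 - (-5)^2 = 115
Discriminant = (24)^2 - 4*115 = 116.0
Eigenvalues: lambda_1 = 6.6148, lambda_2 = 17.3852
The function is convex.

1


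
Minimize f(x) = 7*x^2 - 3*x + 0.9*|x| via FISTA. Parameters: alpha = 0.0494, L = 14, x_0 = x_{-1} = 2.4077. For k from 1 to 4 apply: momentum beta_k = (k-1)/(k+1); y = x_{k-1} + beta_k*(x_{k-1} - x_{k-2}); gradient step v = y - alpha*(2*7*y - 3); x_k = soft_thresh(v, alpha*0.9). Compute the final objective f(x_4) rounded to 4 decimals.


FISTA on f(x) = 7*x^2 - 3*x + 0.9*|x|
L = 14, alpha = 0.0494
Iteration 1: beta = 0.0, y = 2.4077 + 0.0*(2.4077 - 2.4077) = 2.4077
  grad(y) = 30.7078, v = y - alpha*grad = 0.8907
  prox(v) = soft_thresh(0.8907, 0.0445) = 0.8463
Iteration 2: beta = 0.3333, y = 0.8463 + 0.3333*(0.8463 - 2.4077) = 0.3258
  grad(y) = 1.5612, v = y - alpha*grad = 0.2487
  prox(v) = soft_thresh(0.2487, 0.0445) = 0.2042
Iteration 3: beta = 0.5, y = 0.2042 + 0.5*(0.2042 - 0.8463) = -0.1168
  grad(y) = -4.6354, v = y - alpha*grad = 0.1122
  prox(v) = soft_thresh(0.1122, 0.0445) = 0.0677
Iteration 4: beta = 0.6, y = 0.0677 + 0.6*(0.0677 - 0.2042) = -0.0142
  grad(y) = -3.1986, v = y - alpha*grad = 0.1438
  prox(v) = soft_thresh(0.1438, 0.0445) = 0.0994
f(x_4) = 7*0.0994^2 - 3*0.0994 + 0.9*|0.0994| = -0.1396


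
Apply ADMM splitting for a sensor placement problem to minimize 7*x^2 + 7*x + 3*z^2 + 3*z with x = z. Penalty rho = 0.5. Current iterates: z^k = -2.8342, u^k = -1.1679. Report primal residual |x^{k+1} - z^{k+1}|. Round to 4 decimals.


ADMM iteration with rho = 0.5, z^k = -2.8342, u^k = -1.1679
Step 1: x-update.
Minimize 7*x^2 + 7*x + (0.5/2)*(x + 2.8342 - 1.1679)^2
FOC: (2*7 + 0.5)*x = -7 + 0.5*(-2.8342 + 1.1679)
x^{k+1} = -0.5402
Step 2: z-update.
Minimize 3*z^2 + 3*z + (0.5/2)*(-0.5402 - z - 1.1679)^2
FOC: (2*3 + 0.5)*z = -3 + 0.5*(-0.5402 - 1.1679)
z^{k+1} = -0.5929
Step 3: u-update.
u^{k+1} = -1.1679 - 0.5402 + 0.5929 = -1.1152
Step 4: Primal residual = |-0.5402 + 0.5929| = 0.0527


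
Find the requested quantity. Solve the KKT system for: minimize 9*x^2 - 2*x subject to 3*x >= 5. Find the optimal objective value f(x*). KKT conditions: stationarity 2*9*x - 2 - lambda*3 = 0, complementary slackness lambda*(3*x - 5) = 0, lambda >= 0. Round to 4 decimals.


Step 1: Try lambda = 0 (constraint inactive).
x_unc = 2/(2*9) = 0.1111
Check: 3*0.1111 = 0.3333 < 5 -- violated!
Step 2: Constraint must be active: 3*x = 5
x* = 5/3 = 1.6667 (rounded; the exact value 5/3 is used below)
lambda = (2*9*(5/3) - 2)/3 = 9.3333
Step 3: Compute optimal value.
f(x*) = 9*(5/3)^2 - 2*(5/3) = 21.6667


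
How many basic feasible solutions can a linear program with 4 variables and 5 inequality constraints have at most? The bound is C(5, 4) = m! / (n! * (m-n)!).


Each vertex corresponds to some choice of n active constraints out of m, so the number of vertices is at most C(m, n) = m! / (n!(m-n)!).
m = 5, n = 4
Numerator: 5 * 4 * 3 * 2
Denominator: 4! = 24
C(5, 4) = 5


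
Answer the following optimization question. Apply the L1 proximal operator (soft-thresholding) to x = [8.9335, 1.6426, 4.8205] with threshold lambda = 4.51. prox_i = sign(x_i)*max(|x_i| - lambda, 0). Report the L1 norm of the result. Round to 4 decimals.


Soft-thresholding with lambda = 4.51:
prox(8.9335) = sign(8.9335)*max(|8.9335| - 4.51, 0) = 4.4235
prox(1.6426) = sign(1.6426)*max(|1.6426| - 4.51, 0) = 0.0
prox(4.8205) = sign(4.8205)*max(|4.8205| - 4.51, 0) = 0.3105
prox(x) = [4.4235, 0.0, 0.3105]
||prox(x)||_1 = 4.4235 + 0.0 + 0.3105 = 4.734


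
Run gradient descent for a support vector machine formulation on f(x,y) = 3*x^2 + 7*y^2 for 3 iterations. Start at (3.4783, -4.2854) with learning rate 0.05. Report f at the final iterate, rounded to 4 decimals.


Gradient descent on f(x,y) = 3*x^2 + 7*y^2.
Starting point: (3.4783, -4.2854), alpha = 0.05
Step 1: grad_x = 2*3*3.4783 = 20.8698, grad_y = 2*7*-4.2854 = -59.9956
  x_1 = 3.4783 - 0.05*20.8698 = 2.4348
  y_1 = -4.2854 - 0.05*-59.9956 = -1.2856
Step 2: grad_x = 2*3*2.4348 = 14.6089, grad_y = 2*7*-1.2856 = -17.9987
  x_2 = 2.4348 - 0.05*14.6089 = 1.7044
  y_2 = -1.2856 - 0.05*-17.9987 = -0.3857
Step 3: grad_x = 2*3*1.7044 = 10.2262, grad_y = 2*7*-0.3857 = -5.3996
  x_3 = 1.7044 - 0.05*10.2262 = 1.1931
  y_3 = -0.3857 - 0.05*-5.3996 = -0.1157
f(1.1931, -0.1157) = 3*1.1931^2 + 7*(-0.1157)^2 = 4.3639


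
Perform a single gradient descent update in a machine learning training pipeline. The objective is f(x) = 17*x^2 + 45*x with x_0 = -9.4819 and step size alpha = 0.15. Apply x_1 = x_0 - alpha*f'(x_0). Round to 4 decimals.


We compute the gradient at x_0 and apply the update.
f'(x) = 34*x + 45
f'(-9.4819) = 34*-9.4819 + 45 = -277.3846
x_1 = -9.4819 - 0.15*-277.3846 = 32.1258


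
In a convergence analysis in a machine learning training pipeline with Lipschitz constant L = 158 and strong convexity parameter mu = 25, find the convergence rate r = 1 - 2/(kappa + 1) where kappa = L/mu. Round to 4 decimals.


Step 1: Compute the condition number.
kappa = L/mu = 158/25 = 6.32
Step 2: Compute the convergence rate.
r = 1 - 2/(kappa + 1) = 1 - 2*mu/(L + mu) = (L - mu)/(L + mu) = 133/183 = 0.7268


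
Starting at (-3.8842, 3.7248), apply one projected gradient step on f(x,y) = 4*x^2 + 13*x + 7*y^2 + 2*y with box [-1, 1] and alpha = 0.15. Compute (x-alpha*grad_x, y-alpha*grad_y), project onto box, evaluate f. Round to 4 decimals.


Step 1: Compute gradient at (-3.8842, 3.7248).
grad_x = 2*4*-3.8842 + 13 = -18.0736
grad_y = 2*7*3.7248 + 2 = 54.1472
Step 2: Gradient step.
x_raw = -3.8842 - 0.15*-18.0736 = -1.1732
y_raw = 3.7248 - 0.15*54.1472 = -4.3973
Step 3: Project onto [-1, 1].
x_proj = clip(-1.1732) = -1.0
y_proj = clip(-4.3973) = -1.0
Step 4: Evaluate f.
f(-1.0, -1.0) = -4.0


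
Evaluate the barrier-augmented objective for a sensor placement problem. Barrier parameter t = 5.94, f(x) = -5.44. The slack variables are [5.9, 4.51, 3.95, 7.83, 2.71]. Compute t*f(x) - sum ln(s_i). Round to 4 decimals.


Step 1: Compute log-barrier.
ln values: [1.775, 1.5063, 1.3737, 2.058, 0.9969]
phi = -(1.775 + 1.5063 + 1.3737 + 2.058 + 0.9969) = -7.7099
Step 2: Compute augmented objective.
t*f(x) = 5.94*-5.44 = -32.3136
Total = -32.3136 - 7.7099 = -40.0235


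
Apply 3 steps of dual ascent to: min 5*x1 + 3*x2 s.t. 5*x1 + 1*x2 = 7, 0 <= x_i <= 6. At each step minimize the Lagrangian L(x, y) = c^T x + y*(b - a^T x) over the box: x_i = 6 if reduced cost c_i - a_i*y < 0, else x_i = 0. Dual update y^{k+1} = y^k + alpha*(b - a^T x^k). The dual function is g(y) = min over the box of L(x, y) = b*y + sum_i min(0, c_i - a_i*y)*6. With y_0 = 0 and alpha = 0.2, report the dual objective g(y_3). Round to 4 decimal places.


Dual ascent for LP: min 5*x1 + 3*x2, 5*x1 + 1*x2 = 7, 0 <= x_i <= 6
Step 1: y^k = 0.0, reduced costs: (5.0, 3.0)
  x^k = (0.0, 0.0), subgradient = b - a^T x = 7.0
  y^{k+1} = 0.0 + 0.2*7.0 = 1.4
Step 2: y^k = 1.4, reduced costs: (-2.0, 1.6)
  x^k = (6.0, 0.0), subgradient = b - a^T x = -23.0
  y^{k+1} = 1.4 + 0.2*-23.0 = -3.2
Step 3: y^k = -3.2, reduced costs: (21.0, 6.2)
  x^k = (0.0, 0.0), subgradient = b - a^T x = 7.0
  y^{k+1} = -3.2 + 0.2*7.0 = -1.8
Dual objective at y_3 = -1.8: reduced costs (14.0, 4.8), box minimizer x = (0.0, 0.0)
g(y_3) = b*y + (c1 - a1*y)*x1 + (c2 - a2*y)*x2 = 7*(-1.8) + 14.0*0.0 + 4.8*0.0 = -12.6 + 0.0 + 0.0 = -12.6


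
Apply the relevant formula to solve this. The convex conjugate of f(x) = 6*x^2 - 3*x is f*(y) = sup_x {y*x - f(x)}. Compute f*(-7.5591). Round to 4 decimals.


f*(y) = sup_x {y*x - a*x^2 - b*x} = sup_x {(y-b)*x - a*x^2}
FOC: (y - b) - 2a*x = 0 => x* = (y - b)/(2a)
x* = (-7.5591 + 3)/(2*6) = -0.3799
f*(-7.5591) = (y-b)^2/(4a) = (-7.5591 + 3)^2/(4*6)
= 20.7854/24 = 0.8661


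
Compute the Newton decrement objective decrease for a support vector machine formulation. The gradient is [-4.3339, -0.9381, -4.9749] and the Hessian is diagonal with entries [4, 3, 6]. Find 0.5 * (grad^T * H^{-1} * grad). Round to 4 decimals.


Step 1: H is diagonal, so H^(-1) * g = [-1.0835, -0.3127, -0.8292].
Step 2: g^T H^(-1) g = sum_i g_i^2 / H_ii
  = (-4.3339)^2/4 + (-0.9381)^2/3 + (-4.9749)^2/6
  = 4.6957 + 0.2933 + 4.1249 = 9.114
Step 3: Objective decrease = 0.5 * g^T H^(-1) g = 4.557


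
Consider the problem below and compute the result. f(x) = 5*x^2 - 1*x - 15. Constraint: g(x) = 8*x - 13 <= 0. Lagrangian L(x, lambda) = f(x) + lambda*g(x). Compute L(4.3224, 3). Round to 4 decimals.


Step 1: Evaluate f(x).
f(4.3224) = 5*4.3224^2 - 1*4.3224 - 15 = 74.0933
Step 2: Evaluate g(x).
g(4.3224) = 8*4.3224 - 13 = 21.5792
Step 3: Compute Lagrangian.
L = 74.0933 + 3*21.5792 = 138.8309


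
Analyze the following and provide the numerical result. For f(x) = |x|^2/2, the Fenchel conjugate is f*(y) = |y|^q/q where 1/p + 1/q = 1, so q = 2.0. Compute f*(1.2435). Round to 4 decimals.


The conjugate exponent q satisfies 1/p + 1/q = 1.
p = 2, so q = 2/(2 - 1) = 2.0
|y|^q = 1.2435^2.0 = 1.5463
f*(1.2435) = 1.5463 / 2.0 = 0.7731


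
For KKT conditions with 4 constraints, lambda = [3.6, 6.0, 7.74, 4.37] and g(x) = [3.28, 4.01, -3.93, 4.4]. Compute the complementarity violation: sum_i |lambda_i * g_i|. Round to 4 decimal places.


KKT complementary slackness check:
lambda_1 * g_1 = 3.6 * 3.28 = 11.808
lambda_2 * g_2 = 6.0 * 4.01 = 24.06
lambda_3 * g_3 = 7.74 * -3.93 = -30.4182
lambda_4 * g_4 = 4.37 * 4.4 = 19.228
Total violation = 11.808 + 24.06 + 30.4182 + 19.228 = 85.5142


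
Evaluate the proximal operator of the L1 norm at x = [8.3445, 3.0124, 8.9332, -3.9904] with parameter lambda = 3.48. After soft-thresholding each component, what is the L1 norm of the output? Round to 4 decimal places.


Soft-thresholding with lambda = 3.48:
prox(8.3445) = sign(8.3445)*max(|8.3445| - 3.48, 0) = 4.8645
prox(3.0124) = sign(3.0124)*max(|3.0124| - 3.48, 0) = 0.0
prox(8.9332) = sign(8.9332)*max(|8.9332| - 3.48, 0) = 5.4532
prox(-3.9904) = sign(-3.9904)*max(|-3.9904| - 3.48, 0) = -0.5104
prox(x) = [4.8645, 0.0, 5.4532, -0.5104]
||prox(x)||_1 = 4.8645 + 0.0 + 5.4532 + 0.5104 = 10.8281


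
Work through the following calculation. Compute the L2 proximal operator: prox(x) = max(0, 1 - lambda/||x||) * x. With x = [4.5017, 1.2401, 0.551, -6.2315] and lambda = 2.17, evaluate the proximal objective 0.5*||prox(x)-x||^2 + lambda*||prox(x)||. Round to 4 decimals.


Step 1: Compute ||x||.
||x|| = 7.8063
Step 2: Compute scaling factor.
scale = max(0, 1 - 2.17/7.8063) = 0.722
Step 3: prox(x) = [3.2503, 0.8954, 0.3978, -4.4993]
||prox(x)|| = 5.6363
Step 4: Proximal objective.
0.5*||prox-x||^2 = 2.3545
lambda*||prox|| = 12.2308
Total = 14.5852


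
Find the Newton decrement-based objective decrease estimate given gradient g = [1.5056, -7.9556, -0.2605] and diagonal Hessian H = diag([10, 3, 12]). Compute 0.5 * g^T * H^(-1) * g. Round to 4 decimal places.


Step 1: H is diagonal, so H^(-1) * g = [0.1506, -2.6519, -0.0217].
Step 2: g^T H^(-1) g = sum_i g_i^2 / H_ii
  = (1.5056)^2/10 + (-7.9556)^2/3 + (-0.2605)^2/12
  = 0.2267 + 21.0972 + 0.0057 = 21.3295
Step 3: Objective decrease = 0.5 * g^T H^(-1) g = 10.6648


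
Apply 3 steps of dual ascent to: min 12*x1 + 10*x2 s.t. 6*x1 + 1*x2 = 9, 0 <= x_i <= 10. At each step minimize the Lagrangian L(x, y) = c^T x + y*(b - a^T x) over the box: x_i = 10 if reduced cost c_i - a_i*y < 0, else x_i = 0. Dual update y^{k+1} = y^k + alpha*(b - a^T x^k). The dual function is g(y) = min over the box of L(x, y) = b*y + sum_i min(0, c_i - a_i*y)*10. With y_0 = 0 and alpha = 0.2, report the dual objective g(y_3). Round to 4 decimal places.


Dual ascent for LP: min 12*x1 + 10*x2, 6*x1 + 1*x2 = 9, 0 <= x_i <= 10
Step 1: y^k = 0.0, reduced costs: (12.0, 10.0)
  x^k = (0.0, 0.0), subgradient = b - a^T x = 9.0
  y^{k+1} = 0.0 + 0.2*9.0 = 1.8
Step 2: y^k = 1.8, reduced costs: (1.2, 8.2)
  x^k = (0.0, 0.0), subgradient = b - a^T x = 9.0
  y^{k+1} = 1.8 + 0.2*9.0 = 3.6
Step 3: y^k = 3.6, reduced costs: (-9.6, 6.4)
  x^k = (10.0, 0.0), subgradient = b - a^T x = -51.0
  y^{k+1} = 3.6 + 0.2*-51.0 = -6.6
Dual objective at y_3 = -6.6: reduced costs (51.6, 16.6), box minimizer x = (0.0, 0.0)
g(y_3) = b*y + (c1 - a1*y)*x1 + (c2 - a2*y)*x2 = 9*(-6.6) + 51.6*0.0 + 16.6*0.0 = -59.4 + 0.0 + 0.0 = -59.4


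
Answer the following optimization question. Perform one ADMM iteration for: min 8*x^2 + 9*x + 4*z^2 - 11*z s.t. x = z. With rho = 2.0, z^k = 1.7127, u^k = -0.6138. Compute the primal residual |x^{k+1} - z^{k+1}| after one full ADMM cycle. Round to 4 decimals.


ADMM iteration with rho = 2.0, z^k = 1.7127, u^k = -0.6138
Step 1: x-update.
Minimize 8*x^2 + 9*x + (2.0/2)*(x - 1.7127 - 0.6138)^2
FOC: (2*8 + 2.0)*x = -9 + 2.0*(1.7127 + 0.6138)
x^{k+1} = -0.2415
Step 2: z-update.
Minimize 4*z^2 - 11*z + (2.0/2)*(-0.2415 - z - 0.6138)^2
FOC: (2*4 + 2.0)*z = 11 + 2.0*(-0.2415 - 0.6138)
z^{k+1} = 0.9289
Step 3: u-update.
u^{k+1} = -0.6138 - 0.2415 - 0.9289 = -1.7842
Step 4: Primal residual = |-0.2415 - 0.9289| = 1.1704


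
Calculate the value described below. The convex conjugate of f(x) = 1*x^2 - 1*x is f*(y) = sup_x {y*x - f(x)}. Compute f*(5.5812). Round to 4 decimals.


f*(y) = sup_x {y*x - a*x^2 - b*x} = sup_x {(y-b)*x - a*x^2}
FOC: (y - b) - 2a*x = 0 => x* = (y - b)/(2a)
x* = (5.5812 + 1)/(2*1) = 3.2906
f*(5.5812) = (y-b)^2/(4a) = (5.5812 + 1)^2/(4*1)
= 43.3122/4 = 10.828


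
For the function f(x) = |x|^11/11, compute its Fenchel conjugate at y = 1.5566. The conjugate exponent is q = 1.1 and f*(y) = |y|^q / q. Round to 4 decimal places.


The conjugate exponent q satisfies 1/p + 1/q = 1.
p = 11, so q = 11/(11 - 1) = 1.1
|y|^q = 1.5566^1.1 = 1.627
f*(1.5566) = 1.627 / 1.1 = 1.4791


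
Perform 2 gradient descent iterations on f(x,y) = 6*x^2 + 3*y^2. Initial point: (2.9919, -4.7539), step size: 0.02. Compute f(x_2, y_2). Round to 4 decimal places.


Gradient descent on f(x,y) = 6*x^2 + 3*y^2.
Starting point: (2.9919, -4.7539), alpha = 0.02
Step 1: grad_x = 2*6*2.9919 = 35.9028, grad_y = 2*3*-4.7539 = -28.5234
  x_1 = 2.9919 - 0.02*35.9028 = 2.2738
  y_1 = -4.7539 - 0.02*-28.5234 = -4.1834
Step 2: grad_x = 2*6*2.2738 = 27.2861, grad_y = 2*3*-4.1834 = -25.1006
  x_2 = 2.2738 - 0.02*27.2861 = 1.7281
  y_2 = -4.1834 - 0.02*-25.1006 = -3.6814
f(1.7281, -3.6814) = 6*1.7281^2 + 3*(-3.6814)^2 = 58.577


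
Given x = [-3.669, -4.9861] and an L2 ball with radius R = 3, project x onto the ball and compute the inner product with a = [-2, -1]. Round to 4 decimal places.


Step 1: Compute ||x|| (intermediates to 6 decimals).
||x|| = sqrt((-3.669)^2 + (-4.9861)^2) = 6.190537
Step 2: Project.
Since ||x|| > R, scale = R/||x|| = 3/6.190537 = 0.484611, proj(x) = scale * x
proj(x) = [-1.778038, -2.416319]
Step 3: Dot product.
a^T * proj(x) = -2*(-1.778038) - 1*(-2.416319) = 5.9724


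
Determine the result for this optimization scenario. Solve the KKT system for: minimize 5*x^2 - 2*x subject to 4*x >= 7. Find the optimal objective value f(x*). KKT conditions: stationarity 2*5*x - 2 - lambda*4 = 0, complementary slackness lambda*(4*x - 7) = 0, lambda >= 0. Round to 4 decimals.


Step 1: Try lambda = 0 (constraint inactive).
x_unc = 2/(2*5) = 0.2
Check: 4*0.2 = 0.8 < 7 -- violated!
Step 2: Constraint must be active: 4*x = 7
x* = 7/4 = 1.75
lambda = (2*5*1.75 - 2)/4 = 3.875
Step 3: Compute optimal value.
f(x*) = 5*1.75^2 - 2*1.75 = 11.8125


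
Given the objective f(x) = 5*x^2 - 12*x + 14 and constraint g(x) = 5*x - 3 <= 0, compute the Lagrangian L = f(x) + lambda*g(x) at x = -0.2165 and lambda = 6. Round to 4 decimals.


Step 1: Evaluate f(x).
f(-0.2165) = 5*(-0.2165)^2 - 12*(-0.2165) + 14 = 16.8324
Step 2: Evaluate g(x).
g(-0.2165) = 5*-0.2165 - 3 = -4.0825
Step 3: Compute Lagrangian.
L = 16.8324 + 6*-4.0825 = -7.6626


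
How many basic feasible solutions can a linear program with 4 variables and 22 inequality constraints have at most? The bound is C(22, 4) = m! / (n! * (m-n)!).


Each vertex corresponds to some choice of n active constraints out of m, so the number of vertices is at most C(m, n) = m! / (n!(m-n)!).
m = 22, n = 4
Numerator: 22 * 21 * 20 * 19
Denominator: 4! = 24
C(22, 4) = 7315


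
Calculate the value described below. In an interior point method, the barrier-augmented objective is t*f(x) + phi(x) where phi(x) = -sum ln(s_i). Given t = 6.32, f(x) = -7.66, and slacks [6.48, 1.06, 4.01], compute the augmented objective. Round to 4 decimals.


Step 1: Compute log-barrier.
ln values: [1.8687, 0.0583, 1.3888]
phi = -(1.8687 + 0.0583 + 1.3888) = -3.3158
Step 2: Compute augmented objective.
t*f(x) = 6.32*-7.66 = -48.4112
Total = -48.4112 - 3.3158 = -51.727


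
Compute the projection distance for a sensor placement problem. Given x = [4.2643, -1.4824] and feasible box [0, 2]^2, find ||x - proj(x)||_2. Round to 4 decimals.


Project each component onto [0, 2].
clip(4.2643) = 2.0, clip(-1.4824) = 0.0
Projection = [2.0, 0.0]
Squared diffs: [5.1271, 2.1975]
Distance = sqrt(7.3246) = 2.7064


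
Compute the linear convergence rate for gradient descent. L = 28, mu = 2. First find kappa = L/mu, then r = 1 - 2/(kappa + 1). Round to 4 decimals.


Step 1: Compute the condition number.
kappa = L/mu = 28/2 = 14.0
Step 2: Compute the convergence rate.
r = 1 - 2/(kappa + 1) = 1 - 2*mu/(L + mu) = (L - mu)/(L + mu) = 26/30 = 0.8667


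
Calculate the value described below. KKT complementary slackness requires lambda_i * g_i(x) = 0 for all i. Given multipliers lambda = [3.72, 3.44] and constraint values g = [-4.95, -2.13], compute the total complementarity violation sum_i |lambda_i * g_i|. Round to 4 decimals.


KKT complementary slackness check:
lambda_1 * g_1 = 3.72 * -4.95 = -18.414
lambda_2 * g_2 = 3.44 * -2.13 = -7.3272
Total violation = 18.414 + 7.3272 = 25.7412


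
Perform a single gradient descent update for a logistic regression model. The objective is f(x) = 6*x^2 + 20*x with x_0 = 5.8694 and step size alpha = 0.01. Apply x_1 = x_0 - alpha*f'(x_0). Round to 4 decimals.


We compute the gradient at x_0 and apply the update.
f'(x) = 12*x + 20
f'(5.8694) = 12*5.8694 + 20 = 90.4328
x_1 = 5.8694 - 0.01*90.4328 = 4.9651


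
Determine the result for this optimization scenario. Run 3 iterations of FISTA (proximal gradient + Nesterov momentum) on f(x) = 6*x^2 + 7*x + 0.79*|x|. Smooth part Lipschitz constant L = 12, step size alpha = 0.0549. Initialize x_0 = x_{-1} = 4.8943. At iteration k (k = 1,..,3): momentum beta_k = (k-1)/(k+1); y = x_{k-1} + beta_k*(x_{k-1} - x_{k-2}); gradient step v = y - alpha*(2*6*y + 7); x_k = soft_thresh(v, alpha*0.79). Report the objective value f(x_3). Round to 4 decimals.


FISTA on f(x) = 6*x^2 + 7*x + 0.79*|x|
L = 12, alpha = 0.0549
Iteration 1: beta = 0.0, y = 4.8943 + 0.0*(4.8943 - 4.8943) = 4.8943
  grad(y) = 65.7316, v = y - alpha*grad = 1.2856
  prox(v) = soft_thresh(1.2856, 0.0434) = 1.2423
Iteration 2: beta = 0.3333, y = 1.2423 + 0.3333*(1.2423 - 4.8943) = 0.0249
  grad(y) = 7.299, v = y - alpha*grad = -0.3758
  prox(v) = soft_thresh(-0.3758, 0.0434) = -0.3324
Iteration 3: beta = 0.5, y = -0.3324 + 0.5*(-0.3324 - 1.2423) = -1.1198
  grad(y) = -6.4373, v = y - alpha*grad = -0.7664
  prox(v) = soft_thresh(-0.7664, 0.0434) = -0.723
f(x_3) = 6*(-0.723)^2 + 7*(-0.723) + 0.79*|-0.723| = -1.3535


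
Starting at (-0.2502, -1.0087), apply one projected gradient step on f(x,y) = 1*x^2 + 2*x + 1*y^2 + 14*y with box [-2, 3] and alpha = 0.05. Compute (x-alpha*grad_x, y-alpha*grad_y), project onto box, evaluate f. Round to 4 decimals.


Step 1: Compute gradient at (-0.2502, -1.0087).
grad_x = 2*1*-0.2502 + 2 = 1.4996
grad_y = 2*1*-1.0087 + 14 = 11.9826
Step 2: Gradient step.
x_raw = -0.2502 - 0.05*1.4996 = -0.3252
y_raw = -1.0087 - 0.05*11.9826 = -1.6078
Step 3: Project onto [-2, 3].
x_proj = clip(-0.3252) = -0.3252
y_proj = clip(-1.6078) = -1.6078
Step 4: Evaluate f.
f(-0.3252, -1.6078) = -20.4691


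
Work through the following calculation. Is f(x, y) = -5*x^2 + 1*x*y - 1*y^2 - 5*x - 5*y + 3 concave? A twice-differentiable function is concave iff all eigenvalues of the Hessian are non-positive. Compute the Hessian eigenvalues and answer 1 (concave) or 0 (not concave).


The Hessian of f(x,y) = -5*x^2 + 1*x*y - 1*y^2 - 5*x - 5*y + 3 is:
H = [[-10, 1], [1, -2]]
Trace = -10 - 2 = -12
Determinant = -10*-2 - (1)^2 = 19
Discriminant = (-12)^2 - 4*19 = 68.0
Eigenvalues: lambda_1 = -10.1231, lambda_2 = -1.8769
The function is concave.

1


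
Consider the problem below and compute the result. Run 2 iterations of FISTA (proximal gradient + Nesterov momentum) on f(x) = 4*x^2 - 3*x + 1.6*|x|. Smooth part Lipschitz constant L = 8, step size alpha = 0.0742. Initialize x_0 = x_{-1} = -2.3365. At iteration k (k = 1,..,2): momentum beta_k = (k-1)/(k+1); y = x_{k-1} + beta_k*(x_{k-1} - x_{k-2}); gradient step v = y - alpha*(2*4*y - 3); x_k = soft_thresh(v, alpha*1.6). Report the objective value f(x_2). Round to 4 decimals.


FISTA on f(x) = 4*x^2 - 3*x + 1.6*|x|
L = 8, alpha = 0.0742
Iteration 1: beta = 0.0, y = -2.3365 + 0.0*(-2.3365 + 2.3365) = -2.3365
  grad(y) = -21.692, v = y - alpha*grad = -0.727
  prox(v) = soft_thresh(-0.727, 0.1187) = -0.6082
Iteration 2: beta = 0.3333, y = -0.6082 + 0.3333*(-0.6082 + 2.3365) = -0.0321
  grad(y) = -3.2572, v = y - alpha*grad = 0.2095
  prox(v) = soft_thresh(0.2095, 0.1187) = 0.0908
f(x_2) = 4*0.0908^2 - 3*0.0908 + 1.6*|0.0908| = -0.0942


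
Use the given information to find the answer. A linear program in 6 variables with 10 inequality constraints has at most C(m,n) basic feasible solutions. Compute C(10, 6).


Each vertex corresponds to some choice of n active constraints out of m, so the number of vertices is at most C(m, n) = m! / (n!(m-n)!).
m = 10, n = 6
Numerator: 10 * 9 * 8 * 7 * 6 * 5
Denominator: 6! = 720
C(10, 6) = 210


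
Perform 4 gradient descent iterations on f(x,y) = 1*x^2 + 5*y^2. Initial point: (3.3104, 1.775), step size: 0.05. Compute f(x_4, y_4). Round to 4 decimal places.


Gradient descent on f(x,y) = 1*x^2 + 5*y^2.
Starting point: (3.3104, 1.775), alpha = 0.05
Step 1: grad_x = 2*1*3.3104 = 6.6208, grad_y = 2*5*1.775 = 17.75
  x_1 = 3.3104 - 0.05*6.6208 = 2.9794
  y_1 = 1.775 - 0.05*17.75 = 0.8875
Step 2: grad_x = 2*1*2.9794 = 5.9587, grad_y = 2*5*0.8875 = 8.875
  x_2 = 2.9794 - 0.05*5.9587 = 2.6814
  y_2 = 0.8875 - 0.05*8.875 = 0.4438
Step 3: grad_x = 2*1*2.6814 = 5.3628, grad_y = 2*5*0.4438 = 4.4375
  x_3 = 2.6814 - 0.05*5.3628 = 2.4133
  y_3 = 0.4438 - 0.05*4.4375 = 0.2219
Step 4: grad_x = 2*1*2.4133 = 4.8266, grad_y = 2*5*0.2219 = 2.2188
  x_4 = 2.4133 - 0.05*4.8266 = 2.172
  y_4 = 0.2219 - 0.05*2.2188 = 0.1109
f(2.172, 0.1109) = 1*2.172^2 + 5*0.1109^2 = 4.7789


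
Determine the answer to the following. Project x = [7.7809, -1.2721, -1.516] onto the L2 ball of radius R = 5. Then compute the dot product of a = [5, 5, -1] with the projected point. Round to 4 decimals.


Step 1: Compute ||x|| (intermediates to 6 decimals).
||x|| = sqrt(7.7809^2 + (-1.2721)^2 + (-1.516)^2) = 8.02863
Step 2: Project.
Since ||x|| > R, scale = R/||x|| = 5/8.02863 = 0.622771, proj(x) = scale * x
proj(x) = [4.845719, -0.792227, -0.944121]
Step 3: Dot product.
a^T * proj(x) = 5*4.845719 + 5*(-0.792227) - 1*(-0.944121) = 21.2116


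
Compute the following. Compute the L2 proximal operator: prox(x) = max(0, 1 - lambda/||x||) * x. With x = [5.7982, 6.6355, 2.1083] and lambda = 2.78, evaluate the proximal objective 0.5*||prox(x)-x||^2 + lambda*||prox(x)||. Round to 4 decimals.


Step 1: Compute ||x||.
||x|| = 9.0606
Step 2: Compute scaling factor.
scale = max(0, 1 - 2.78/9.0606) = 0.6932
Step 3: prox(x) = [4.0192, 4.5996, 1.4614]
||prox(x)|| = 6.2806
Step 4: Proximal objective.
0.5*||prox-x||^2 = 3.8642
lambda*||prox|| = 17.4601
Total = 21.3242


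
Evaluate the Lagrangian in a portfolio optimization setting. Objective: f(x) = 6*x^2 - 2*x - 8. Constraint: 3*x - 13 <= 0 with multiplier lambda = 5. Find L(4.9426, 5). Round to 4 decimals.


Step 1: Evaluate f(x).
f(4.9426) = 6*4.9426^2 - 2*4.9426 - 8 = 128.6906
Step 2: Evaluate g(x).
g(4.9426) = 3*4.9426 - 13 = 1.8278
Step 3: Compute Lagrangian.
L = 128.6906 + 5*1.8278 = 137.8296


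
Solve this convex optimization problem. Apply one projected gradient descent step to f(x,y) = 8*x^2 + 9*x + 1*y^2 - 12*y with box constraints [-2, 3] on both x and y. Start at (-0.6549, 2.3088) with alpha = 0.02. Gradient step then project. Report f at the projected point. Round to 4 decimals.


Step 1: Compute gradient at (-0.6549, 2.3088).
grad_x = 2*8*-0.6549 + 9 = -1.4784
grad_y = 2*1*2.3088 - 12 = -7.3824
Step 2: Gradient step.
x_raw = -0.6549 - 0.02*-1.4784 = -0.6253
y_raw = 2.3088 - 0.02*-7.3824 = 2.4564
Step 3: Project onto [-2, 3].
x_proj = clip(-0.6253) = -0.6253
y_proj = clip(2.4564) = 2.4564
Step 4: Evaluate f.
f(-0.6253, 2.4564) = -25.9429


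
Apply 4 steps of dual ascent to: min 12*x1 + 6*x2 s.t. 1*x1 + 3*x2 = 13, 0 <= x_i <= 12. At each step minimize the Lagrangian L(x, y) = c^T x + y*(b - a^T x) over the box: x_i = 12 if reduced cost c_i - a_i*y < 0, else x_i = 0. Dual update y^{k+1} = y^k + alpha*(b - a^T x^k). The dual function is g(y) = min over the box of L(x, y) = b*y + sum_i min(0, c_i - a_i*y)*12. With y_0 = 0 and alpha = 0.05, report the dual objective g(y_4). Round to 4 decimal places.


Dual ascent for LP: min 12*x1 + 6*x2, 1*x1 + 3*x2 = 13, 0 <= x_i <= 12
Step 1: y^k = 0.0, reduced costs: (12.0, 6.0)
  x^k = (0.0, 0.0), subgradient = b - a^T x = 13.0
  y^{k+1} = 0.0 + 0.05*13.0 = 0.65
Step 2: y^k = 0.65, reduced costs: (11.35, 4.05)
  x^k = (0.0, 0.0), subgradient = b - a^T x = 13.0
  y^{k+1} = 0.65 + 0.05*13.0 = 1.3
Step 3: y^k = 1.3, reduced costs: (10.7, 2.1)
  x^k = (0.0, 0.0), subgradient = b - a^T x = 13.0
  y^{k+1} = 1.3 + 0.05*13.0 = 1.95
Step 4: y^k = 1.95, reduced costs: (10.05, 0.15)
  x^k = (0.0, 0.0), subgradient = b - a^T x = 13.0
  y^{k+1} = 1.95 + 0.05*13.0 = 2.6
Dual objective at y_4 = 2.6: reduced costs (9.4, -1.8), box minimizer x = (0.0, 12.0)
g(y_4) = b*y + (c1 - a1*y)*x1 + (c2 - a2*y)*x2 = 13*2.6 + 9.4*0.0 + (-1.8)*12.0 = 33.8 + 0.0 - 21.6 = 12.2


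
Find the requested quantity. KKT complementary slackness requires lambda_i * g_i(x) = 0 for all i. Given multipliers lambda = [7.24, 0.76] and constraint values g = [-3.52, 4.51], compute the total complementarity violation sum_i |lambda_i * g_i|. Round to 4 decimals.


KKT complementary slackness check:
lambda_1 * g_1 = 7.24 * -3.52 = -25.4848
lambda_2 * g_2 = 0.76 * 4.51 = 3.4276
Total violation = 25.4848 + 3.4276 = 28.9124


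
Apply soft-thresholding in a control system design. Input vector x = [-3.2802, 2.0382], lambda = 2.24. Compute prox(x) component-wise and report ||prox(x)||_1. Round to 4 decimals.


Soft-thresholding with lambda = 2.24:
prox(-3.2802) = sign(-3.2802)*max(|-3.2802| - 2.24, 0) = -1.0402
prox(2.0382) = sign(2.0382)*max(|2.0382| - 2.24, 0) = 0.0
prox(x) = [-1.0402, 0.0]
||prox(x)||_1 = 1.0402 + 0.0 = 1.0402
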